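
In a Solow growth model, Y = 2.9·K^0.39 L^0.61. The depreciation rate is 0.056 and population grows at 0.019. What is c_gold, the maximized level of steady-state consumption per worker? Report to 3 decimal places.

The effective depreciation rate is n + δ = 0.019 + 0.056 = 0.075.
Golden rule sets MPK = n+δ: 0.39·2.9·k^(0.39−1) = 0.075, so k_gold = (0.39·2.9/0.075)^(1/0.61) ≈ 85.4684.
y_gold = 2.9·85.4684^0.39 ≈ 16.4362.
c_gold = y_gold − (n+δ)·k_gold = 16.4362 − 0.075·85.4684 ≈ 10.0261.

c_gold ≈ 10.026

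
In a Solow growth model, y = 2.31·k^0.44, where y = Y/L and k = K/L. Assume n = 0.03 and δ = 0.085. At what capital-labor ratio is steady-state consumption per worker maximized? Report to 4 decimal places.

k_gold ≈ 48.9712

n + δ = 0.03 + 0.085 = 0.115.
Maximizing c = f(k) − (n+δ)·k gives f'(k) = n+δ, i.e. 0.44·2.31·k^(0.44−1) = 0.115, so k_gold = (0.44·2.31/0.115)^(1/0.56) ≈ 48.9712.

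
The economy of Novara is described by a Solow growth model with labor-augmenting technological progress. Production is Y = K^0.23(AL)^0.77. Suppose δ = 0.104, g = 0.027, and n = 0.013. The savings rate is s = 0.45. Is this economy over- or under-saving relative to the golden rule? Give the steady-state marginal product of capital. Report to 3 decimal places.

n + g + δ = 0.013 + 0.027 + 0.104 = 0.144.
Steady-state k*: s·k^0.23 = 0.144·k gives k* = (0.45/0.144)^(1/0.77) ≈ 4.3920.
MPK = 0.23·4.3920^(-0.77) ≈ 0.0736.
MPK < n+g+δ = 0.144, so the economy is dynamically inefficient (over-saving).

over-saving; MPK ≈ 0.074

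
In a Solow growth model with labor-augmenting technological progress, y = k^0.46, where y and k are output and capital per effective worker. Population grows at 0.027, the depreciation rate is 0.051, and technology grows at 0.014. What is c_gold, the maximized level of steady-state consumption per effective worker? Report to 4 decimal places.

c_gold ≈ 2.1272

The effective depreciation rate is n + g + δ = 0.027 + 0.014 + 0.051 = 0.092.
At the golden rule the marginal product of capital equals n+g+δ: 0.46·k^(0.46−1) = 0.092. Solving, k_gold = (0.46/0.092)^(1/0.54) ≈ 19.6965.
y_gold = 19.6965^0.46 ≈ 3.9393.
c_gold = y_gold − (n+g+δ)·k_gold = 3.9393 − 0.092·19.6965 ≈ 2.1272.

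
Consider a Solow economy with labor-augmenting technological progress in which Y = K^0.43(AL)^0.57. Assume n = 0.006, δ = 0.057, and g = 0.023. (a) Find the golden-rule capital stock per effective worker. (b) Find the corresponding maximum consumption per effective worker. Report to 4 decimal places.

(a) k_gold ≈ 16.8369; (b) c_gold ≈ 1.9194

The effective depreciation rate is n + g + δ = 0.006 + 0.023 + 0.057 = 0.086.
At the golden rule the marginal product of capital equals n+g+δ: 0.43·k^(0.43−1) = 0.086. Solving, k_gold = (0.43/0.086)^(1/0.57) ≈ 16.8369.
y_gold = 16.8369^0.43 ≈ 3.3674; c_gold = y_gold − 0.086·k_gold ≈ 1.9194.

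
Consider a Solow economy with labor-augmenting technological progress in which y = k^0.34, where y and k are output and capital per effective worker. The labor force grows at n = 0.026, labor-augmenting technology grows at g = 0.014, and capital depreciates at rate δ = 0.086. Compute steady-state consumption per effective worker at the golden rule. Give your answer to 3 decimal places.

c_gold ≈ 1.101

n + g + δ = 0.026 + 0.014 + 0.086 = 0.126.
Setting f'(k) = n+g+δ gives 0.34·k^(0.34−1) = 0.126, hence k_gold = (0.34/0.126)^(1/0.66) ≈ 4.4998.
y_gold = 4.4998^0.34 ≈ 1.6676.
c_gold = y_gold − (n+g+δ)·k_gold = 1.6676 − 0.126·4.4998 ≈ 1.1006.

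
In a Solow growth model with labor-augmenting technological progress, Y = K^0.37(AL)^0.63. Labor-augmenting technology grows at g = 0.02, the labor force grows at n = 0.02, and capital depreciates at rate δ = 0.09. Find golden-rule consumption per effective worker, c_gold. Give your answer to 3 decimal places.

The effective depreciation rate is n + g + δ = 0.02 + 0.02 + 0.09 = 0.13.
Maximizing c = f(k) − (n+g+δ)·k gives f'(k) = n+g+δ, i.e. 0.37·k^(0.37−1) = 0.13, so k_gold = (0.37/0.13)^(1/0.63) ≈ 5.2607.
y_gold = 5.2607^0.37 ≈ 1.8484.
c_gold = y_gold − (n+g+δ)·k_gold = 1.8484 − 0.13·5.2607 ≈ 1.1645.

c_gold ≈ 1.164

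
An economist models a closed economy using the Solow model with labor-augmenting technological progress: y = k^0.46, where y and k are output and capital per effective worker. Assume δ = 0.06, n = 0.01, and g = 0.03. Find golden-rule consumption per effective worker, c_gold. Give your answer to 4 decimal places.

The effective depreciation rate is n + g + δ = 0.01 + 0.03 + 0.06 = 0.1.
Maximizing c = f(k) − (n+g+δ)·k gives f'(k) = n+g+δ, i.e. 0.46·k^(0.46−1) = 0.1, so k_gold = (0.46/0.1)^(1/0.54) ≈ 16.8783.
y_gold = 16.8783^0.46 ≈ 3.6692.
c_gold = y_gold − (n+g+δ)·k_gold = 3.6692 − 0.1·16.8783 ≈ 1.9814.

c_gold ≈ 1.9814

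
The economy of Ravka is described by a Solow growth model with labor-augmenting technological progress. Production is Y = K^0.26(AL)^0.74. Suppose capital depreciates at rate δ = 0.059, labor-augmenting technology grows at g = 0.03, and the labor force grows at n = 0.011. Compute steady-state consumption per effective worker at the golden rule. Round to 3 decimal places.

c_gold ≈ 1.035

Capital per effective worker breaks even when investment replaces (n + g + δ)·k; here n + g + δ = 0.1.
Golden rule sets MPK = n+g+δ: 0.26·k^(0.26−1) = 0.1, so k_gold = (0.26/0.1)^(1/0.74) ≈ 3.6373.
y_gold = 3.6373^0.26 ≈ 1.3989.
c_gold = y_gold − (n+g+δ)·k_gold = 1.3989 − 0.1·3.6373 ≈ 1.0352.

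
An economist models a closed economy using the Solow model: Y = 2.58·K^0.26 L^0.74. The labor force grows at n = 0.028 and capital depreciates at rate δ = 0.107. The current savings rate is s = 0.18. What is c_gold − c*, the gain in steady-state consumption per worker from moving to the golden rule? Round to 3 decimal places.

Δc ≈ 0.088

Capital per worker breaks even when investment replaces (n + δ)·k; here n + δ = 0.135.
Current steady state (s = 0.18): k* = (0.18·2.58/0.135)^(1/0.74) ≈ 5.3098, y* = 2.58·5.3098^0.26 ≈ 3.9824, c* = (1−0.18)·3.9824 ≈ 3.2655.
Setting f'(k) = n+δ gives 0.26·2.58·k^(0.26−1) = 0.135, hence k_gold = (0.26·2.58/0.135)^(1/0.74) ≈ 8.7275.
y_gold = 2.58·8.7275^0.26 ≈ 4.5316, c_gold = y_gold − 0.135·k_gold ≈ 3.3534.
Gain: Δc = 3.3534 − 3.2655 ≈ 0.0878.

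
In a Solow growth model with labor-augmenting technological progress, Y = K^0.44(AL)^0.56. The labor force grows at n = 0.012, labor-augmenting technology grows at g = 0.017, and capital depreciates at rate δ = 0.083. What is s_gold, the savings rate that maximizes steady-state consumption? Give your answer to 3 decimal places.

n + g + δ = 0.012 + 0.017 + 0.083 = 0.112.
At the golden rule MPK = n+g+δ, and in any Cobb-Douglas steady state s = (n+g+δ)·k/y = MPK·k/y = capital's share 0.44.

s_gold = 0.440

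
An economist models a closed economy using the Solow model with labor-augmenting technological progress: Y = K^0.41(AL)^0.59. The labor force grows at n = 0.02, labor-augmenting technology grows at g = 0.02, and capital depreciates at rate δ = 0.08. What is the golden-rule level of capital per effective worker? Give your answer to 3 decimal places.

Capital per effective worker breaks even when investment replaces (n + g + δ)·k; here n + g + δ = 0.12.
At the golden rule the marginal product of capital equals n+g+δ: 0.41·k^(0.41−1) = 0.12. Solving, k_gold = (0.41/0.12)^(1/0.59) ≈ 8.0244.

k_gold ≈ 8.024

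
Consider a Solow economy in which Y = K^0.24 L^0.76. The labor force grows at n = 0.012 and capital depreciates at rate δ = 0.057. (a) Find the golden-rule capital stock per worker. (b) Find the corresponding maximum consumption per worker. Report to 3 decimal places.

The effective depreciation rate is n + δ = 0.012 + 0.057 = 0.069.
Setting f'(k) = n+δ gives 0.24·k^(0.24−1) = 0.069, hence k_gold = (0.24/0.069)^(1/0.76) ≈ 5.1561.
y_gold = 5.1561^0.24 ≈ 1.4824; c_gold = y_gold − 0.069·k_gold ≈ 1.1266.

(a) k_gold ≈ 5.156; (b) c_gold ≈ 1.127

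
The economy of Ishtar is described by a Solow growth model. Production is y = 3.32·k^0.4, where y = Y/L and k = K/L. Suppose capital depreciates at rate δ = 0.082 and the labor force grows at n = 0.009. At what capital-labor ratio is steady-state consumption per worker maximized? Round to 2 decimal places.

k_gold ≈ 87.15

Capital per worker breaks even when investment replaces (n + δ)·k; here n + δ = 0.091.
At the golden rule the marginal product of capital equals n+δ: 0.4·3.32·k^(0.4−1) = 0.091. Solving, k_gold = (0.4·3.32/0.091)^(1/0.6) ≈ 87.1487.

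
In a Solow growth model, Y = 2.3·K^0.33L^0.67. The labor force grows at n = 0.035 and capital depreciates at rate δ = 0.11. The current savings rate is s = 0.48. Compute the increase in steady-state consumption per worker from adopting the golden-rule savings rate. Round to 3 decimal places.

Capital per worker breaks even when investment replaces (n + δ)·k; here n + δ = 0.145.
Current steady state (s = 0.48): k* = (0.48·2.3/0.145)^(1/0.67) ≈ 20.6930, y* = 2.3·20.6930^0.33 ≈ 6.2510, c* = (1−0.48)·6.2510 ≈ 3.2505.
Setting f'(k) = n+δ gives 0.33·2.3·k^(0.33−1) = 0.145, hence k_gold = (0.33·2.3/0.145)^(1/0.67) ≈ 11.8289.
y_gold = 2.3·11.8289^0.33 ≈ 5.1976, c_gold = y_gold − 0.145·k_gold ≈ 3.4824.
Gain: Δc = 3.4824 − 3.2505 ≈ 0.2319.

Δc ≈ 0.232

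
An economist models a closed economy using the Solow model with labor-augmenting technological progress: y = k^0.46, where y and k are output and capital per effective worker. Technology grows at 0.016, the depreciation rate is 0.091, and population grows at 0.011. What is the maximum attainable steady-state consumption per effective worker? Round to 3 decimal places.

Capital per effective worker breaks even when investment replaces (n + g + δ)·k; here n + g + δ = 0.118.
Golden rule sets MPK = n+g+δ: 0.46·k^(0.46−1) = 0.118, so k_gold = (0.46/0.118)^(1/0.54) ≈ 12.4227.
y_gold = 12.4227^0.46 ≈ 3.1867.
c_gold = y_gold − (n+g+δ)·k_gold = 3.1867 − 0.118·12.4227 ≈ 1.7208.

c_gold ≈ 1.721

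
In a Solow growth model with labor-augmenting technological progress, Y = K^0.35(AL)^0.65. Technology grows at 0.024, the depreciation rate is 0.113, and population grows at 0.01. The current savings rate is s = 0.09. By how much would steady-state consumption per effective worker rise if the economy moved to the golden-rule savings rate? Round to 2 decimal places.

n + g + δ = 0.01 + 0.024 + 0.113 = 0.147.
Current steady state (s = 0.09): k* = (0.09/0.147)^(1/0.65) ≈ 0.4701, y* = 0.4701^0.35 ≈ 0.7678, c* = (1−0.09)·0.7678 ≈ 0.6987.
Golden rule sets MPK = n+g+δ: 0.35·k^(0.35−1) = 0.147, so k_gold = (0.35/0.147)^(1/0.65) ≈ 3.7985.
y_gold = 3.7985^0.35 ≈ 1.5954, c_gold = y_gold − 0.147·k_gold ≈ 1.0370.
Gain: Δc = 1.0370 − 0.6987 ≈ 0.3383.

Δc ≈ 0.34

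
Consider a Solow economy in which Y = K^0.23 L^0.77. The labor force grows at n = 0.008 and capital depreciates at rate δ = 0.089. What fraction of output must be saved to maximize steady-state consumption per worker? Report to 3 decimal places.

Capital per worker breaks even when investment replaces (n + δ)·k; here n + δ = 0.097.
At the golden rule MPK = n+δ, and in any Cobb-Douglas steady state s = (n+δ)·k/y = MPK·k/y = capital's share 0.23.

s_gold = 0.230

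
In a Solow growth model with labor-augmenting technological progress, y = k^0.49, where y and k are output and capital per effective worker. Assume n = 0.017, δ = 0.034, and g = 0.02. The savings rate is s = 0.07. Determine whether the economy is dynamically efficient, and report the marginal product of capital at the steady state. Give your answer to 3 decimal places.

dynamically efficient; MPK ≈ 0.497

Capital per effective worker breaks even when investment replaces (n + g + δ)·k; here n + g + δ = 0.071.
Steady-state k*: s·k^0.49 = 0.071·k gives k* = (0.07/0.071)^(1/0.51) ≈ 0.9726.
MPK = 0.49·0.9726^(-0.51) ≈ 0.4970.
MPK > n+g+δ = 0.071, so the economy is dynamically efficient (under-saving).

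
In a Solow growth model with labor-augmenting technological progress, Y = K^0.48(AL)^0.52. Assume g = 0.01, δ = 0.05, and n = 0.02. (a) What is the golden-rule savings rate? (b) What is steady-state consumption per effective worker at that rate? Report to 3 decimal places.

Break-even investment rate: n + g + δ = 0.02 + 0.01 + 0.05 = 0.08.
For Cobb-Douglas, s_gold equals capital's share: s_gold = 0.48.
Setting f'(k) = n+g+δ gives 0.48·k^(0.48−1) = 0.08, hence k_gold = (0.48/0.08)^(1/0.52) ≈ 31.3650.
y_gold = 31.3650^0.48 ≈ 5.2275; c_gold = (1−0.48)·y_gold ≈ 2.7183.

(a) s_gold = 0.480; (b) c_gold ≈ 2.718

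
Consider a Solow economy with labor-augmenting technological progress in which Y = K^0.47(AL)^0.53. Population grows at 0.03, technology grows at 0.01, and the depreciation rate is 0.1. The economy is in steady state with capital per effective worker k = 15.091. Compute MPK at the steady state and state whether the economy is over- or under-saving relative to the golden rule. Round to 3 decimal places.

over-saving; MPK ≈ 0.112

Capital per effective worker breaks even when investment replaces (n + g + δ)·k; here n + g + δ = 0.14.
MPK = 0.47·k^(0.47−1) = 0.47·15.091^(-0.53) ≈ 0.1115.
MPK < 0.14, so the economy is dynamically inefficient (over-saving).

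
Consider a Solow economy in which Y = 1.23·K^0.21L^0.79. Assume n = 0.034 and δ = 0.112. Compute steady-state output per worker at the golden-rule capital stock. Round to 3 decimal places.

y_gold ≈ 1.431

n + δ = 0.034 + 0.112 = 0.146.
Maximizing c = f(k) − (n+δ)·k gives f'(k) = n+δ, i.e. 0.21·1.23·k^(0.21−1) = 0.146, so k_gold = (0.21·1.23/0.146)^(1/0.79) ≈ 2.0589.
Output: y_gold = 1.23·k_gold^0.21 = 1.23·2.0589^0.21 ≈ 1.4314.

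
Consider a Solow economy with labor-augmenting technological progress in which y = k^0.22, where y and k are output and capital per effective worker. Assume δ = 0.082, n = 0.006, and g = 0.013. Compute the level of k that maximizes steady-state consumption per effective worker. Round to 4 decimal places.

Capital per effective worker breaks even when investment replaces (n + g + δ)·k; here n + g + δ = 0.101.
Setting f'(k) = n+g+δ gives 0.22·k^(0.22−1) = 0.101, hence k_gold = (0.22/0.101)^(1/0.78) ≈ 2.7131.

k_gold ≈ 2.7131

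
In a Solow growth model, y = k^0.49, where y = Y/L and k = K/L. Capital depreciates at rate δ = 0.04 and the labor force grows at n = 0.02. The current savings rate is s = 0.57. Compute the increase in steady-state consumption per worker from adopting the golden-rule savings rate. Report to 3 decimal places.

Δc ≈ 0.096

Break-even investment rate: n + δ = 0.02 + 0.04 = 0.06.
Current steady state (s = 0.57): k* = (0.57/0.06)^(1/0.51) ≈ 82.6238, y* = 82.6238^0.49 ≈ 8.6972, c* = (1−0.57)·8.6972 ≈ 3.7398.
Golden rule sets MPK = n+δ: 0.49·k^(0.49−1) = 0.06, so k_gold = (0.49/0.06)^(1/0.51) ≈ 61.4219.
y_gold = 61.4219^0.49 ≈ 7.5210, c_gold = y_gold − 0.06·k_gold ≈ 3.8357.
Gain: Δc = 3.8357 − 3.7398 ≈ 0.0959.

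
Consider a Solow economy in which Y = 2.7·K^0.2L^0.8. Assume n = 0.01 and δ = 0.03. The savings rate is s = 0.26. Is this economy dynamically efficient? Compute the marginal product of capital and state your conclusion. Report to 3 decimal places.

The effective depreciation rate is n + δ = 0.01 + 0.03 = 0.04.
Steady-state k*: s·A·k^0.2 = 0.04·k gives k* = (0.26·2.7/0.04)^(1/0.8) ≈ 35.9208.
MPK = 0.2·2.7·35.9208^(-0.8) ≈ 0.0308.
MPK < n+δ = 0.04, so the economy is dynamically inefficient (over-saving).

dynamically inefficient; MPK ≈ 0.031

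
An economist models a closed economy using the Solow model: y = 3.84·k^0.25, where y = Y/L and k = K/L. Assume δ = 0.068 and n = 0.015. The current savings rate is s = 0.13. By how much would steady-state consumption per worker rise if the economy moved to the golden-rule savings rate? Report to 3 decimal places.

The effective depreciation rate is n + δ = 0.015 + 0.068 = 0.083.
Current steady state (s = 0.13): k* = (0.13·3.84/0.083)^(1/0.75) ≈ 10.9378, y* = 3.84·10.9378^0.25 ≈ 6.9833, c* = (1−0.13)·6.9833 ≈ 6.0755.
Golden rule sets MPK = n+δ: 0.25·3.84·k^(0.25−1) = 0.083, so k_gold = (0.25·3.84/0.083)^(1/0.75) ≈ 26.1572.
y_gold = 3.84·26.1572^0.25 ≈ 8.6842, c_gold = y_gold − 0.083·k_gold ≈ 6.5131.
Gain: Δc = 6.5131 − 6.0755 ≈ 0.4376.

Δc ≈ 0.438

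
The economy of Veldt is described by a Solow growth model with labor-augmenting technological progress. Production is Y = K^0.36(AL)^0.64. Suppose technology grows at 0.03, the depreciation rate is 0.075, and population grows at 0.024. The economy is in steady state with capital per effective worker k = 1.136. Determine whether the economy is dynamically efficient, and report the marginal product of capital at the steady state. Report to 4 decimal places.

dynamically efficient; MPK ≈ 0.3318

Capital per effective worker breaks even when investment replaces (n + g + δ)·k; here n + g + δ = 0.129.
MPK = 0.36·k^(0.36−1) = 0.36·1.136^(-0.64) ≈ 0.3318.
MPK > 0.129, so the economy is dynamically efficient (under-saving).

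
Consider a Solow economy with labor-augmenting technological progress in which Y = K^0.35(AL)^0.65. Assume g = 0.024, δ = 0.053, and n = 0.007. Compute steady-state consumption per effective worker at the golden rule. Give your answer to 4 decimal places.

c_gold ≈ 1.4017

Capital per effective worker breaks even when investment replaces (n + g + δ)·k; here n + g + δ = 0.084.
At the golden rule the marginal product of capital equals n+g+δ: 0.35·k^(0.35−1) = 0.084. Solving, k_gold = (0.35/0.084)^(1/0.65) ≈ 8.9851.
y_gold = 8.9851^0.35 ≈ 2.1564.
c_gold = y_gold − (n+g+δ)·k_gold = 2.1564 − 0.084·8.9851 ≈ 1.4017.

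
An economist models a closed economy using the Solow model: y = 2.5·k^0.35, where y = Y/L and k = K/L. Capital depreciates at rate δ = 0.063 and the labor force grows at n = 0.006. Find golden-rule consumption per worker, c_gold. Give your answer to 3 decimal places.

Break-even investment rate: n + δ = 0.006 + 0.063 = 0.069.
Setting f'(k) = n+δ gives 0.35·2.5·k^(0.35−1) = 0.069, hence k_gold = (0.35·2.5/0.069)^(1/0.65) ≈ 49.7929.
y_gold = 2.5·49.7929^0.35 ≈ 9.8163.
c_gold = y_gold − (n+δ)·k_gold = 9.8163 − 0.069·49.7929 ≈ 6.3806.

c_gold ≈ 6.381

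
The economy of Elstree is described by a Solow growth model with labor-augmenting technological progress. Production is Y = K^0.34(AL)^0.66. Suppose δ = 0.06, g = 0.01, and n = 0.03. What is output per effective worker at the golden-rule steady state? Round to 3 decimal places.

y_gold ≈ 1.878

n + g + δ = 0.03 + 0.01 + 0.06 = 0.1.
At the golden rule the marginal product of capital equals n+g+δ: 0.34·k^(0.34−1) = 0.1. Solving, k_gold = (0.34/0.1)^(1/0.66) ≈ 6.3866.
Output: y_gold = k_gold^0.34 = 6.3866^0.34 ≈ 1.8784.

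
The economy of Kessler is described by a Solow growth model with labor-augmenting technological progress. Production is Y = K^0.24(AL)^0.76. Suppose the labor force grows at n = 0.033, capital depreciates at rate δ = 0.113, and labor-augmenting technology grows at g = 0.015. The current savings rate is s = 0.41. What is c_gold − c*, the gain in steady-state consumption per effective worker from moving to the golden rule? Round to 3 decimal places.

Δc ≈ 0.070

n + g + δ = 0.033 + 0.015 + 0.113 = 0.161.
Current steady state (s = 0.41): k* = (0.41/0.161)^(1/0.76) ≈ 3.4210, y* = 3.4210^0.24 ≈ 1.3434, c* = (1−0.41)·1.3434 ≈ 0.7926.
Golden rule sets MPK = n+g+δ: 0.24·k^(0.24−1) = 0.161, so k_gold = (0.24/0.161)^(1/0.76) ≈ 1.6910.
y_gold = 1.6910^0.24 ≈ 1.1344, c_gold = y_gold − 0.161·k_gold ≈ 0.8621.
Gain: Δc = 0.8621 − 0.7926 ≈ 0.0695.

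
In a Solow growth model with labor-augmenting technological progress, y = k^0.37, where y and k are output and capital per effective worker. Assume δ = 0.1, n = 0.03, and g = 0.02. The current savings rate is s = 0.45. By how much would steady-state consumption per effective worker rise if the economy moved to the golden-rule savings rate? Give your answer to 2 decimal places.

Break-even investment rate: n + g + δ = 0.03 + 0.02 + 0.1 = 0.15.
Current steady state (s = 0.45): k* = (0.45/0.15)^(1/0.63) ≈ 5.7192, y* = 5.7192^0.37 ≈ 1.9064, c* = (1−0.45)·1.9064 ≈ 1.0485.
Setting f'(k) = n+g+δ gives 0.37·k^(0.37−1) = 0.15, hence k_gold = (0.37/0.15)^(1/0.63) ≈ 4.1918.
y_gold = 4.1918^0.37 ≈ 1.6994, c_gold = y_gold − 0.15·k_gold ≈ 1.0706.
Gain: Δc = 1.0706 − 1.0485 ≈ 0.0221.

Δc ≈ 0.02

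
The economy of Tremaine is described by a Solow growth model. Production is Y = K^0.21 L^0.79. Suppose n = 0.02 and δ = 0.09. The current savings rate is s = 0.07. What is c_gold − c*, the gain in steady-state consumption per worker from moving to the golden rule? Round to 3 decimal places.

Δc ≈ 0.113

Capital per worker breaks even when investment replaces (n + δ)·k; here n + δ = 0.11.
Current steady state (s = 0.07): k* = (0.07/0.11)^(1/0.79) ≈ 0.5643, y* = 0.5643^0.21 ≈ 0.8868, c* = (1−0.07)·0.8868 ≈ 0.8247.
Maximizing c = f(k) − (n+δ)·k gives f'(k) = n+δ, i.e. 0.21·k^(0.21−1) = 0.11, so k_gold = (0.21/0.11)^(1/0.79) ≈ 2.2671.
y_gold = 2.2671^0.21 ≈ 1.1875, c_gold = y_gold − 0.11·k_gold ≈ 0.9382.
Gain: Δc = 0.9382 − 0.8247 ≈ 0.1134.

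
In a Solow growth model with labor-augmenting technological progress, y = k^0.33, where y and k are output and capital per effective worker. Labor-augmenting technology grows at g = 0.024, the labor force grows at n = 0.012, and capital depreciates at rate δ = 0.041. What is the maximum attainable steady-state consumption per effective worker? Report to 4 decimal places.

c_gold ≈ 1.3720

Capital per effective worker breaks even when investment replaces (n + g + δ)·k; here n + g + δ = 0.077.
Maximizing c = f(k) − (n+g+δ)·k gives f'(k) = n+g+δ, i.e. 0.33·k^(0.33−1) = 0.077, so k_gold = (0.33/0.077)^(1/0.67) ≈ 8.7764.
y_gold = 8.7764^0.33 ≈ 2.0478.
c_gold = y_gold − (n+g+δ)·k_gold = 2.0478 − 0.077·8.7764 ≈ 1.3720.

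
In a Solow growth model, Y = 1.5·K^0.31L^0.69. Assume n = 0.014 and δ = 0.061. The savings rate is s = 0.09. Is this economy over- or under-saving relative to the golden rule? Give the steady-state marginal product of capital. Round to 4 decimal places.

under-saving; MPK ≈ 0.2583

n + δ = 0.014 + 0.061 = 0.075.
Steady-state k*: s·A·k^0.31 = 0.075·k gives k* = (0.09·1.5/0.075)^(1/0.69) ≈ 2.3440.
MPK = 0.31·1.5·2.3440^(-0.69) ≈ 0.2583.
MPK > n+δ = 0.075, so the economy is dynamically efficient (under-saving).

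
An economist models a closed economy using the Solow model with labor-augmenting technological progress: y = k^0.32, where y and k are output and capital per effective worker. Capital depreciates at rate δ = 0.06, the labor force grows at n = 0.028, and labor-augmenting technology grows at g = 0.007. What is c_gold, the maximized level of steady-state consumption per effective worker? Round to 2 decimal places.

Capital per effective worker breaks even when investment replaces (n + g + δ)·k; here n + g + δ = 0.095.
At the golden rule the marginal product of capital equals n+g+δ: 0.32·k^(0.32−1) = 0.095. Solving, k_gold = (0.32/0.095)^(1/0.68) ≈ 5.9652.
y_gold = 5.9652^0.32 ≈ 1.7709.
c_gold = y_gold − (n+g+δ)·k_gold = 1.7709 − 0.095·5.9652 ≈ 1.2042.

c_gold ≈ 1.20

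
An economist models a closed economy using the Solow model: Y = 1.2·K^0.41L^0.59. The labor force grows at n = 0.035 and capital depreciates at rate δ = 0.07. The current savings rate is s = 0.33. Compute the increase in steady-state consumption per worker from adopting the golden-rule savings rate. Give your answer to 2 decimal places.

Δc ≈ 0.05

n + δ = 0.035 + 0.07 = 0.105.
Current steady state (s = 0.33): k* = (0.33·1.2/0.105)^(1/0.59) ≈ 9.4870, y* = 1.2·9.4870^0.41 ≈ 3.0186, c* = (1−0.33)·3.0186 ≈ 2.0225.
At the golden rule the marginal product of capital equals n+δ: 0.41·1.2·k^(0.41−1) = 0.105. Solving, k_gold = (0.41·1.2/0.105)^(1/0.59) ≈ 13.7059.
y_gold = 1.2·13.7059^0.41 ≈ 3.5101, c_gold = y_gold − 0.105·k_gold ≈ 2.0709.
Gain: Δc = 2.0709 − 2.0225 ≈ 0.0485.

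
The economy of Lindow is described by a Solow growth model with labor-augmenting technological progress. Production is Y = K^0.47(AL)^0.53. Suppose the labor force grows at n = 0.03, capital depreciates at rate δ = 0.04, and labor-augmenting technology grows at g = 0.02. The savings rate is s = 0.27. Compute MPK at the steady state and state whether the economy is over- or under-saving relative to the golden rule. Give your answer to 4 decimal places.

under-saving; MPK ≈ 0.1567

Capital per effective worker breaks even when investment replaces (n + g + δ)·k; here n + g + δ = 0.09.
Steady-state k*: s·k^0.47 = 0.09·k gives k* = (0.27/0.09)^(1/0.53) ≈ 7.9475.
MPK = 0.47·7.9475^(-0.53) ≈ 0.1567.
MPK > n+g+δ = 0.09, so the economy is dynamically efficient (under-saving).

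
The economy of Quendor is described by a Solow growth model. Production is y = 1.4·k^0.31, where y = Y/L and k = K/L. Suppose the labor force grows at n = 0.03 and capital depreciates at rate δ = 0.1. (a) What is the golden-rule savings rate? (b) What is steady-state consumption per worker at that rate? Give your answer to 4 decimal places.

n + δ = 0.03 + 0.1 = 0.13.
For Cobb-Douglas, s_gold equals capital's share: s_gold = 0.31.
Setting f'(k) = n+δ gives 0.31·1.4·k^(0.31−1) = 0.13, hence k_gold = (0.31·1.4/0.13)^(1/0.69) ≈ 5.7380.
y_gold = 1.4·5.7380^0.31 ≈ 2.4063; c_gold = (1−0.31)·y_gold ≈ 1.6603.

(a) s_gold = 0.3100; (b) c_gold ≈ 1.6603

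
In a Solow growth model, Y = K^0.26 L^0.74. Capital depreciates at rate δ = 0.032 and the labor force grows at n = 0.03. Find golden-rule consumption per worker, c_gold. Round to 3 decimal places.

c_gold ≈ 1.225

Break-even investment rate: n + δ = 0.03 + 0.032 = 0.062.
At the golden rule the marginal product of capital equals n+δ: 0.26·k^(0.26−1) = 0.062. Solving, k_gold = (0.26/0.062)^(1/0.74) ≈ 6.9395.
y_gold = 6.9395^0.26 ≈ 1.6548.
c_gold = y_gold − (n+δ)·k_gold = 1.6548 − 0.062·6.9395 ≈ 1.2246.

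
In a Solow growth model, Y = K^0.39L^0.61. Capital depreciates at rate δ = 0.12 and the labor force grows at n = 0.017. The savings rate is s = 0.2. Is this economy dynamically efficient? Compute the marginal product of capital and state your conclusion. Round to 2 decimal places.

dynamically efficient; MPK ≈ 0.27

n + δ = 0.017 + 0.12 = 0.137.
Steady-state k*: s·k^0.39 = 0.137·k gives k* = (0.2/0.137)^(1/0.61) ≈ 1.8593.
MPK = 0.39·1.8593^(-0.61) ≈ 0.2672.
MPK > n+δ = 0.137, so the economy is dynamically efficient (under-saving).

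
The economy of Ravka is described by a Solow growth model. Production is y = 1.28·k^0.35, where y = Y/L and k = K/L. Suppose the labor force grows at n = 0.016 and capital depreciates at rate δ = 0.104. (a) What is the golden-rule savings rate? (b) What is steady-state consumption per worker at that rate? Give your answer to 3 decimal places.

n + δ = 0.016 + 0.104 = 0.12.
For Cobb-Douglas, s_gold equals capital's share: s_gold = 0.35.
Setting f'(k) = n+δ gives 0.35·1.28·k^(0.35−1) = 0.12, hence k_gold = (0.35·1.28/0.12)^(1/0.65) ≈ 7.5884.
y_gold = 1.28·7.5884^0.35 ≈ 2.6017; c_gold = (1−0.35)·y_gold ≈ 1.6911.

(a) s_gold = 0.350; (b) c_gold ≈ 1.691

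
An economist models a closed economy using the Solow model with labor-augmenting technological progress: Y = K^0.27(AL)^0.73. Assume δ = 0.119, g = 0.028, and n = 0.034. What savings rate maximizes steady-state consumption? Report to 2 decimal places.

s_gold = 0.27

Capital per effective worker breaks even when investment replaces (n + g + δ)·k; here n + g + δ = 0.181.
At the golden rule MPK = n+g+δ, and in any Cobb-Douglas steady state s = (n+g+δ)·k/y = MPK·k/y = capital's share 0.27.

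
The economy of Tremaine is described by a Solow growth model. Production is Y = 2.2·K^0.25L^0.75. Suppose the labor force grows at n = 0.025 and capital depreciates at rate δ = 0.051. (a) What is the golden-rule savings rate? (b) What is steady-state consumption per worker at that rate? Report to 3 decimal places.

Capital per worker breaks even when investment replaces (n + δ)·k; here n + δ = 0.076.
For Cobb-Douglas, s_gold equals capital's share: s_gold = 0.25.
Maximizing c = f(k) − (n+δ)·k gives f'(k) = n+δ, i.e. 0.25·2.2·k^(0.25−1) = 0.076, so k_gold = (0.25·2.2/0.076)^(1/0.75) ≈ 13.9980.
y_gold = 2.2·13.9980^0.25 ≈ 4.2554; c_gold = (1−0.25)·y_gold ≈ 3.1915.

(a) s_gold = 0.250; (b) c_gold ≈ 3.192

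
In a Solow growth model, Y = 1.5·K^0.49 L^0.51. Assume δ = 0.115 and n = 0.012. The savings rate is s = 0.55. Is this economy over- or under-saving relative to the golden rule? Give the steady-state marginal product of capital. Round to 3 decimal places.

over-saving; MPK ≈ 0.113

The effective depreciation rate is n + δ = 0.012 + 0.115 = 0.127.
Steady-state k*: s·A·k^0.49 = 0.127·k gives k* = (0.55·1.5/0.127)^(1/0.51) ≈ 39.2132.
MPK = 0.49·1.5·39.2132^(-0.51) ≈ 0.1131.
MPK < n+δ = 0.127, so the economy is dynamically inefficient (over-saving).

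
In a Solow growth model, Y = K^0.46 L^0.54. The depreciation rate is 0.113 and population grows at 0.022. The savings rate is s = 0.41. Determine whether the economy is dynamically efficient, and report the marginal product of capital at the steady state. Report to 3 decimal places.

Break-even investment rate: n + δ = 0.022 + 0.113 = 0.135.
Steady-state k*: s·k^0.46 = 0.135·k gives k* = (0.41/0.135)^(1/0.54) ≈ 7.8240.
MPK = 0.46·7.8240^(-0.54) ≈ 0.1515.
MPK > n+δ = 0.135, so the economy is dynamically efficient (under-saving).

dynamically efficient; MPK ≈ 0.151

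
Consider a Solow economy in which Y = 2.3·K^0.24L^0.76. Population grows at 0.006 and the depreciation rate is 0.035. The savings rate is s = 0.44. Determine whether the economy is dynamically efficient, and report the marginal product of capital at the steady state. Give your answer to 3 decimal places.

dynamically inefficient; MPK ≈ 0.022

The effective depreciation rate is n + δ = 0.006 + 0.035 = 0.041.
Steady-state k*: s·A·k^0.24 = 0.041·k gives k* = (0.44·2.3/0.041)^(1/0.76) ≈ 67.9361.
MPK = 0.24·2.3·67.9361^(-0.76) ≈ 0.0224.
MPK < n+δ = 0.041, so the economy is dynamically inefficient (over-saving).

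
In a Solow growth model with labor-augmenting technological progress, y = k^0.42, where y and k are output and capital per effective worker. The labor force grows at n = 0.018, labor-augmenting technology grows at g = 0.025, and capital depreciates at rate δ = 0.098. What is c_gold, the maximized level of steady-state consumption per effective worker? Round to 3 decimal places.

c_gold ≈ 1.278

Capital per effective worker breaks even when investment replaces (n + g + δ)·k; here n + g + δ = 0.141.
Setting f'(k) = n+g+δ gives 0.42·k^(0.42−1) = 0.141, hence k_gold = (0.42/0.141)^(1/0.58) ≈ 6.5659.
y_gold = 6.5659^0.42 ≈ 2.2043.
c_gold = y_gold − (n+g+δ)·k_gold = 2.2043 − 0.141·6.5659 ≈ 1.2785.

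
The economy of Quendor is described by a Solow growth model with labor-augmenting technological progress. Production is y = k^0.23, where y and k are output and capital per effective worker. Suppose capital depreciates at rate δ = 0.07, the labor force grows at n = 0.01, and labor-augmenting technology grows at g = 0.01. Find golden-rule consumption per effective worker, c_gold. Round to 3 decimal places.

c_gold ≈ 1.019

n + g + δ = 0.01 + 0.01 + 0.07 = 0.09.
At the golden rule the marginal product of capital equals n+g+δ: 0.23·k^(0.23−1) = 0.09. Solving, k_gold = (0.23/0.09)^(1/0.77) ≈ 3.3822.
y_gold = 3.3822^0.23 ≈ 1.3235.
c_gold = y_gold − (n+g+δ)·k_gold = 1.3235 − 0.09·3.3822 ≈ 1.0191.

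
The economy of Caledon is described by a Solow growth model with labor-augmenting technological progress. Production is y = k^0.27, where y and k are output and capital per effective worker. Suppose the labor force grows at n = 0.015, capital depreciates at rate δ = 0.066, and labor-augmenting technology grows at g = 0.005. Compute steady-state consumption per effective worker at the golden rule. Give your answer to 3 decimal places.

The effective depreciation rate is n + g + δ = 0.015 + 0.005 + 0.066 = 0.086.
At the golden rule the marginal product of capital equals n+g+δ: 0.27·k^(0.27−1) = 0.086. Solving, k_gold = (0.27/0.086)^(1/0.73) ≈ 4.7933.
y_gold = 4.7933^0.27 ≈ 1.5268.
c_gold = y_gold − (n+g+δ)·k_gold = 1.5268 − 0.086·4.7933 ≈ 1.1145.

c_gold ≈ 1.115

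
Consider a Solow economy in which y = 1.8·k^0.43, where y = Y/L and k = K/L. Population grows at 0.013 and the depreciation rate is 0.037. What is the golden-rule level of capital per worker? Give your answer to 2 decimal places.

k_gold ≈ 122.27

Capital per worker breaks even when investment replaces (n + δ)·k; here n + δ = 0.05.
Golden rule sets MPK = n+δ: 0.43·1.8·k^(0.43−1) = 0.05, so k_gold = (0.43·1.8/0.05)^(1/0.57) ≈ 122.2693.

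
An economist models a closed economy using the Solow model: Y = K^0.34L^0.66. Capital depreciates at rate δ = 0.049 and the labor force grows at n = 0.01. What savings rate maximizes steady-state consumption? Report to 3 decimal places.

Break-even investment rate: n + δ = 0.01 + 0.049 = 0.059.
At the golden rule MPK = n+δ, and in any Cobb-Douglas steady state s = (n+δ)·k/y = MPK·k/y = capital's share 0.34.

s_gold = 0.340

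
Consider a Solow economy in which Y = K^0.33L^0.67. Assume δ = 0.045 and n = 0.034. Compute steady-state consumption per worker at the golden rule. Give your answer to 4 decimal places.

c_gold ≈ 1.3548

The effective depreciation rate is n + δ = 0.034 + 0.045 = 0.079.
Maximizing c = f(k) − (n+δ)·k gives f'(k) = n+δ, i.e. 0.33·k^(0.33−1) = 0.079, so k_gold = (0.33/0.079)^(1/0.67) ≈ 8.4469.
y_gold = 8.4469^0.33 ≈ 2.0221.
c_gold = y_gold − (n+δ)·k_gold = 2.0221 − 0.079·8.4469 ≈ 1.3548.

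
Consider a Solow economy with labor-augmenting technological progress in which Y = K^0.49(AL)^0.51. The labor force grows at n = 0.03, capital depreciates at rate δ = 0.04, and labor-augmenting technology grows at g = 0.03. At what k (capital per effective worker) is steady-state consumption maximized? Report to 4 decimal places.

Break-even investment rate: n + g + δ = 0.03 + 0.03 + 0.04 = 0.1.
Setting f'(k) = n+g+δ gives 0.49·k^(0.49−1) = 0.1, hence k_gold = (0.49/0.1)^(1/0.51) ≈ 22.5593.

k_gold ≈ 22.5593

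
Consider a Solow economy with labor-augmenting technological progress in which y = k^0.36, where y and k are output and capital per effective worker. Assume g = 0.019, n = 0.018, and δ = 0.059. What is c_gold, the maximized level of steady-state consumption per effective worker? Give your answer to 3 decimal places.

Break-even investment rate: n + g + δ = 0.018 + 0.019 + 0.059 = 0.096.
Setting f'(k) = n+g+δ gives 0.36·k^(0.36−1) = 0.096, hence k_gold = (0.36/0.096)^(1/0.64) ≈ 7.8872.
y_gold = 7.8872^0.36 ≈ 2.1033.
c_gold = y_gold − (n+g+δ)·k_gold = 2.1033 − 0.096·7.8872 ≈ 1.3461.

c_gold ≈ 1.346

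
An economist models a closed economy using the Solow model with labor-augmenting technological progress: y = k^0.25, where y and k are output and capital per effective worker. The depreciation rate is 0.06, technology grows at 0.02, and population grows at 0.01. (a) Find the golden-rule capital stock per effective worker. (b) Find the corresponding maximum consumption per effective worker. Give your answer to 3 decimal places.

(a) k_gold ≈ 3.905; (b) c_gold ≈ 1.054

Capital per effective worker breaks even when investment replaces (n + g + δ)·k; here n + g + δ = 0.09.
Golden rule sets MPK = n+g+δ: 0.25·k^(0.25−1) = 0.09, so k_gold = (0.25/0.09)^(1/0.75) ≈ 3.9048.
y_gold = 3.9048^0.25 ≈ 1.4057; c_gold = y_gold − 0.09·k_gold ≈ 1.0543.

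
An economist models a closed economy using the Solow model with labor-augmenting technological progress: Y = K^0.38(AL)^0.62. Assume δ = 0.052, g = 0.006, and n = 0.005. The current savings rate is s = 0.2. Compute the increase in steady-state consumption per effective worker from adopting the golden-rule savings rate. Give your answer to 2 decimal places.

The effective depreciation rate is n + g + δ = 0.005 + 0.006 + 0.052 = 0.063.
Current steady state (s = 0.2): k* = (0.2/0.063)^(1/0.62) ≈ 6.4443, y* = 6.4443^0.38 ≈ 2.0300, c* = (1−0.2)·2.0300 ≈ 1.6240.
Setting f'(k) = n+g+δ gives 0.38·k^(0.38−1) = 0.063, hence k_gold = (0.38/0.063)^(1/0.62) ≈ 18.1459.
y_gold = 18.1459^0.38 ≈ 3.0084, c_gold = y_gold − 0.063·k_gold ≈ 1.8652.
Gain: Δc = 1.8652 − 1.6240 ≈ 0.2412.

Δc ≈ 0.24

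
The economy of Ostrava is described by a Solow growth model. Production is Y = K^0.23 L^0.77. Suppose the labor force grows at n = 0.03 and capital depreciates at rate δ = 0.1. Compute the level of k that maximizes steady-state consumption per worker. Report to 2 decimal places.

The effective depreciation rate is n + δ = 0.03 + 0.1 = 0.13.
Golden rule sets MPK = n+δ: 0.23·k^(0.23−1) = 0.13, so k_gold = (0.23/0.13)^(1/0.77) ≈ 2.0980.

k_gold ≈ 2.10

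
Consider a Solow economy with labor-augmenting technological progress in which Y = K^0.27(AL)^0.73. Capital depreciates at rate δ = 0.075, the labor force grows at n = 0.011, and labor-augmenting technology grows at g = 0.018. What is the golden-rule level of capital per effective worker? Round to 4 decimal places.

k_gold ≈ 3.6947

The effective depreciation rate is n + g + δ = 0.011 + 0.018 + 0.075 = 0.104.
Maximizing c = f(k) − (n+g+δ)·k gives f'(k) = n+g+δ, i.e. 0.27·k^(0.27−1) = 0.104, so k_gold = (0.27/0.104)^(1/0.73) ≈ 3.6947.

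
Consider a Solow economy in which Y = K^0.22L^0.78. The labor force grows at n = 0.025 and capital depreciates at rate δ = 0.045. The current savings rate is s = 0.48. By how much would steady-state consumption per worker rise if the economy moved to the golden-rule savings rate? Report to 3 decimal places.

Δc ≈ 0.182

Capital per worker breaks even when investment replaces (n + δ)·k; here n + δ = 0.07.
Current steady state (s = 0.48): k* = (0.48/0.07)^(1/0.78) ≈ 11.8026, y* = 11.8026^0.22 ≈ 1.7212, c* = (1−0.48)·1.7212 ≈ 0.8950.
At the golden rule the marginal product of capital equals n+δ: 0.22·k^(0.22−1) = 0.07. Solving, k_gold = (0.22/0.07)^(1/0.78) ≈ 4.3411.
y_gold = 4.3411^0.22 ≈ 1.3812, c_gold = y_gold − 0.07·k_gold ≈ 1.0774.
Gain: Δc = 1.0774 − 0.8950 ≈ 0.1823.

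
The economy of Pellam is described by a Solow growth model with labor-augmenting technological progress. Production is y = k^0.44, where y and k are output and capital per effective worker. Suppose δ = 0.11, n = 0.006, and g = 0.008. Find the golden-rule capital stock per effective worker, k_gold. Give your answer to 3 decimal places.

k_gold ≈ 9.598

The effective depreciation rate is n + g + δ = 0.006 + 0.008 + 0.11 = 0.124.
Golden rule sets MPK = n+g+δ: 0.44·k^(0.44−1) = 0.124, so k_gold = (0.44/0.124)^(1/0.56) ≈ 9.5984.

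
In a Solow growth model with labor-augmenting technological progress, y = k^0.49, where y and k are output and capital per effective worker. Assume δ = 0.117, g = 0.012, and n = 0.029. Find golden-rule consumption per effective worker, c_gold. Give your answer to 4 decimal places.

n + g + δ = 0.029 + 0.012 + 0.117 = 0.158.
Maximizing c = f(k) − (n+g+δ)·k gives f'(k) = n+g+δ, i.e. 0.49·k^(0.49−1) = 0.158, so k_gold = (0.49/0.158)^(1/0.51) ≈ 9.2003.
y_gold = 9.2003^0.49 ≈ 2.9666.
c_gold = y_gold − (n+g+δ)·k_gold = 2.9666 − 0.158·9.2003 ≈ 1.5130.

c_gold ≈ 1.5130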